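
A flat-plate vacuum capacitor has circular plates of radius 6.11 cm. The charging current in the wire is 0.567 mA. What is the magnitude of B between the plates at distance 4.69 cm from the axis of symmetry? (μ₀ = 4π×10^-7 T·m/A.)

1.42×10^-9 T

By continuity the displacement current in the gap matches the conduction current: I_d = 5.67×10^-4 A.
For r < R the Ampère–Maxwell law gives B(2πr) = μ₀ I_d (r²/R²), so B = μ₀ I_d r/(2πR²) = (4π×10^-7)(5.67×10^-4)(0.0469)/(2π·0.0611²) = 1.42×10^-9 T.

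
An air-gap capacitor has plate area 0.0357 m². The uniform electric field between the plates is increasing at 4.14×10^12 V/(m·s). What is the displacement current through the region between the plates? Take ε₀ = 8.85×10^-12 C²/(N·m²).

1.31 A

With a uniform field, Φ_E = EA, so I_d = ε₀ A dE/dt = 1.31 A.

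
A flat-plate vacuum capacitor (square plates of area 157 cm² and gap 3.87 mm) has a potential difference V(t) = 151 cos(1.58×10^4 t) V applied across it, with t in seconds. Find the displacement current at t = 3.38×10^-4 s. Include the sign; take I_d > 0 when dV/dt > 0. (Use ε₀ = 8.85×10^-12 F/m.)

dE/dt = (V₀ω/d)·−sin(ωt) with ωt = 5.3404 rad: (151)(1.58×10^4)(0.8092)/(3.87×10^-3) = 4.989×10^8 V/(m·s).
I_d = ε₀ A dE/dt = (8.85×10^-12)(0.0157)(4.989×10^8) = 6.93×10^-5 A.

6.93×10^-5 A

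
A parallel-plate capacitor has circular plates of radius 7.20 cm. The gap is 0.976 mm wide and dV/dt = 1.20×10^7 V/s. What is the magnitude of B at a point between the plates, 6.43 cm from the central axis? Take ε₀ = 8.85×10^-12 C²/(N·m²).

4.40×10^-9 T

I_d = C dV/dt with C = ε₀πR²/d = 1.477×10^-10 F, so I_d = (1.477×10^-10)(1.20×10^7) = 1.772×10^-3 A.
An Ampèrian loop of radius r encloses a fraction (r/R)² of I_d. Then B·2πr = μ₀ I_d (r/R)², giving B = μ₀ I_d r/(2πR²) = 4.40×10^-9 T.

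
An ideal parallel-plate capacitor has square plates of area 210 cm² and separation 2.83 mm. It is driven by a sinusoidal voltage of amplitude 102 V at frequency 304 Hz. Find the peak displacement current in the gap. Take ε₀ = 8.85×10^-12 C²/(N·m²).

1.28×10^-5 A

C = ε₀A/d = (8.85×10^-12)(0.0210)/(2.83×10^-3) = 6.567×10^-11 F; ω = 2πf = 1910 rad/s.
I_d = C dV/dt, so |I_d|_max = C V₀ ω = (6.567×10^-11)(102)(1910) = 1.28×10^-5 A.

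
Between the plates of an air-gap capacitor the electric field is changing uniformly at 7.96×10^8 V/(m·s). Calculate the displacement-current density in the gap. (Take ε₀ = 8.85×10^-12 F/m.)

J_d = ε₀ dE/dt = (8.85×10^-12)(7.96×10^8) = 7.04×10^-3 A/m².

7.04×10^-3 A/m²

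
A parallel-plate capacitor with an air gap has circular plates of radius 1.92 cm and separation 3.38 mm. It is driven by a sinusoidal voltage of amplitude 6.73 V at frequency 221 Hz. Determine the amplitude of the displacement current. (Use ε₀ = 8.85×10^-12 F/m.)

2.83×10^-8 A

C = ε₀A/d = (8.85×10^-12)(1.158×10^-3)/(3.38×10^-3) = 3.032×10^-12 F; ω = 2πf = 1389 rad/s.
I_d = C dV/dt, so |I_d|_max = C V₀ ω = (3.032×10^-12)(6.73)(1389) = 2.83×10^-8 A.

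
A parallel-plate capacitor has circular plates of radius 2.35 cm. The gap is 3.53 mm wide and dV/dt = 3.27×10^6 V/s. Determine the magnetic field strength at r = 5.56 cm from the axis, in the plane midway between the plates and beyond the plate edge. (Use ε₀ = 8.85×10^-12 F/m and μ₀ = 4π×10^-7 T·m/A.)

5.12×10^-11 T

With E = V/d, dE/dt = 9.263×10^8 V/(m·s) and πR² = 1.735×10^-3 m², giving I_d = ε₀ πR² dE/dt = 1.422×10^-5 A.
Outside the plates the loop encloses all of I_d, so B·2πr = μ₀ I_d and B = 5.12×10^-11 T.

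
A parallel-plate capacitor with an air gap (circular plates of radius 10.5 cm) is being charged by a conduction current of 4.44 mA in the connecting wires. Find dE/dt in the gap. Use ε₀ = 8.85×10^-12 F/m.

By continuity, I_d in the gap equals the 4.44 mA flowing in the wire.
Then dE/dt = I_d/(ε₀A) = 1.45×10^10 V/(m·s).

1.45×10^10 V/(m·s)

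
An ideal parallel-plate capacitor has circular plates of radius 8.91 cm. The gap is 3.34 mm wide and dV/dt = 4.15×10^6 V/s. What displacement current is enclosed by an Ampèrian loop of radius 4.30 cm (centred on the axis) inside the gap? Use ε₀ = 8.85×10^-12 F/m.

6.39×10^-5 A

With E = V/d, dE/dt = 1.243×10^9 V/(m·s) and πR² = 0.02494 m², giving I_d = ε₀ πR² dE/dt = 2.744×10^-4 A.
Since J_d is uniform, the enclosed fraction is (r/R)² = 0.2329, giving I_d,enc = 6.39×10^-5 A.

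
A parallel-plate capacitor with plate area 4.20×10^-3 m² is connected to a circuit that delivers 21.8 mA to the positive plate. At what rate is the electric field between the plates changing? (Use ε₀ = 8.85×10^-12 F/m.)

5.86×10^11 V/(m·s)

Charge continuity gives I_d = I = 0.0218 A between the plates.
Then dE/dt = I_d/(ε₀A) = 5.86×10^11 V/(m·s).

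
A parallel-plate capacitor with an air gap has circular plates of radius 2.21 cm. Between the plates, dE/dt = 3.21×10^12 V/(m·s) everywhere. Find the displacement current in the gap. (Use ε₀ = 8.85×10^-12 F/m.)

0.0436 A

With a uniform field, Φ_E = EA, so I_d = ε₀ A dE/dt = 0.0436 A.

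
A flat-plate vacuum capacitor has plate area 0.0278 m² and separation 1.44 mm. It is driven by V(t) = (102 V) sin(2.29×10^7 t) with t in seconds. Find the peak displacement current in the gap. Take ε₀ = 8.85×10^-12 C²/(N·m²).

(dE/dt)_max = V₀ω/d = 1.622×10^12 V/(m·s); ω = 2.29×10^7 rad/s.
I_d,max = ε₀ A (dE/dt)_max = (8.85×10^-12)(0.0278)(1.622×10^12) = 0.399 A.

0.399 A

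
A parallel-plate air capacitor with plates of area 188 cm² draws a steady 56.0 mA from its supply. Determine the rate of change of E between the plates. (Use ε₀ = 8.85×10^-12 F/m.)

By continuity, I_d in the gap equals the 56.0 mA flowing in the wire.
Inverting I_d = ε₀ A dE/dt gives dE/dt = 0.0560 / (8.85×10^-12 · 0.0188) = 3.37×10^11 V/(m·s).

3.37×10^11 V/(m·s)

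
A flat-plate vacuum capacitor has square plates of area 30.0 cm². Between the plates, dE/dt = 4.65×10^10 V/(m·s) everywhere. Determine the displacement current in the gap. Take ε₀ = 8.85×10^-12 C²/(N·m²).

1.23×10^-3 A

With a uniform field, Φ_E = EA, so I_d = ε₀ A dE/dt = 1.23×10^-3 A.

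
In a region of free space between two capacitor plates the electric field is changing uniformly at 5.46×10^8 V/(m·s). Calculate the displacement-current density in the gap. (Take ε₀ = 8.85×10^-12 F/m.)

4.83×10^-3 A/m²

The displacement-current density is ε₀ ∂E/∂t = (8.85×10^-12)(5.46×10^8) = 4.83×10^-3 A/m².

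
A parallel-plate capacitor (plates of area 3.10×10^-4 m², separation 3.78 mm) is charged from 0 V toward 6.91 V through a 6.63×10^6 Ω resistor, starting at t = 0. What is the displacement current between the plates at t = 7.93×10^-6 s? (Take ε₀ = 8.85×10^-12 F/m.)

C = ε₀A/d = (8.85×10^-12)(3.10×10^-4)/(3.78×10^-3) = 7.258×10^-13 F and τ = RC = 4.812×10^-6 s. I_d in the gap equals the RC charging current.
I_d(t) = (V₀/R) e^(−t/τ) = 1.042×10^-6 · e^(−1.648) = 2.01×10^-7 A.

2.01×10^-7 A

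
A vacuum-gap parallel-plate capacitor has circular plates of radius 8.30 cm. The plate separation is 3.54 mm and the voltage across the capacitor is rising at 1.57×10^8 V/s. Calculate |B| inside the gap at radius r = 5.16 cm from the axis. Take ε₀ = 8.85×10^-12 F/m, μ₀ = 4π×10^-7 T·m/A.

1.27×10^-8 T

dE/dt = (dV/dt)/d = 4.435×10^10 V/(m·s); I_d = ε₀(πR²)(dE/dt) = (8.85×10^-12)(0.02164)(4.435×10^10) = 8.494×10^-3 A.
∮B·dl = μ₀ I_d,enc with I_d,enc = I_d r²/R² = 3.283×10^-3 A; so B = μ₀ I_d,enc/(2πr) = 1.27×10^-8 T.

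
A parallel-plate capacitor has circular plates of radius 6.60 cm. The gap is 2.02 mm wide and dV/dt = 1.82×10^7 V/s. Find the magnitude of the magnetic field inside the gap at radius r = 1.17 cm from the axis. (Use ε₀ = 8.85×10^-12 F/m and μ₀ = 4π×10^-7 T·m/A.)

5.86×10^-10 T

I_d = C dV/dt with C = ε₀πR²/d = 5.993×10^-11 F, so I_d = (5.993×10^-11)(1.82×10^7) = 1.091×10^-3 A.
∮B·dl = μ₀ I_d,enc with I_d,enc = I_d r²/R² = 3.429×10^-5 A; so B = μ₀ I_d,enc/(2πr) = 5.86×10^-10 T.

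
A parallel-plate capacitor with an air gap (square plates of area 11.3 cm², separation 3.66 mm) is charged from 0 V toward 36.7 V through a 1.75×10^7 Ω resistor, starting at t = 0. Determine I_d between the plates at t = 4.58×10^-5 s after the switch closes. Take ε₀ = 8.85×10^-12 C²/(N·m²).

8.05×10^-7 A

With C = ε₀A/d = (8.85×10^-12)(1.13×10^-3)/(3.66×10^-3) = 2.732×10^-12 F, the time constant is τ = RC = 4.781×10^-5 s, so t/τ = 0.9580 and e^(−t/τ) = 0.3837.
I_d = I_cond = (V₀/R) e^(−t/τ) = (2.097×10^-6)(0.3837) = 8.05×10^-7 A.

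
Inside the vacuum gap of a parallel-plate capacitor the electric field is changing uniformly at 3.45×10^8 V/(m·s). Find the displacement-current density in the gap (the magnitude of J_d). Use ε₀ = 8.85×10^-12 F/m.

J_d = ε₀ ∂E/∂t, so J_d = 3.05×10^-3 A/m².

3.05×10^-3 A/m²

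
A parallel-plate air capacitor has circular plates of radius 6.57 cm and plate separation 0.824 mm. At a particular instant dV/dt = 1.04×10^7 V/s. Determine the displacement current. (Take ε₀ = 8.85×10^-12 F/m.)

1.51×10^-3 A

E = V/d so dE/dt = (dV/dt)/d = 1.262×10^10 V/(m·s), and I_d = ε₀ A dE/dt = (8.85×10^-12)(0.01356)(1.262×10^10) = 1.51×10^-3 A.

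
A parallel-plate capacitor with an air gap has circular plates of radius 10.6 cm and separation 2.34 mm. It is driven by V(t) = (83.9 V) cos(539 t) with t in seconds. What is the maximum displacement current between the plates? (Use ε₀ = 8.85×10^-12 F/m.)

(dE/dt)_max = V₀ω/d = 1.933×10^7 V/(m·s); ω = 539 rad/s.
I_d,max = ε₀ A (dE/dt)_max = (8.85×10^-12)(0.03530)(1.933×10^7) = 6.04×10^-6 A.

6.04×10^-6 A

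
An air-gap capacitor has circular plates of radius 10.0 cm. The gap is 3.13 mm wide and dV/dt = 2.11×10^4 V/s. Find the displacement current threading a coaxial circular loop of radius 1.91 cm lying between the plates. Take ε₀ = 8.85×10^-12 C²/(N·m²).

dE/dt = (dV/dt)/d = 6.741×10^6 V/(m·s); I_d = ε₀(πR²)(dE/dt) = (8.85×10^-12)(0.03142)(6.741×10^6) = 1.874×10^-6 A.
Through an area πr² the displacement current is I_d·(πr²/πR²) = I_d (r/R)² = 6.84×10^-8 A.

6.84×10^-8 A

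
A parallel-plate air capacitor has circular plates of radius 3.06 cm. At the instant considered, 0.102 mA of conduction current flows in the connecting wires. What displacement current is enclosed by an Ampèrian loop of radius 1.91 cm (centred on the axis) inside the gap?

By continuity the displacement current in the gap matches the conduction current: I_d = 1.02×10^-4 A.
The field is uniform, so I_d,enc = I_d (r/R)² = (1.02×10^-4)(1.91/3.06)² = 3.97×10^-5 A.

3.97×10^-5 A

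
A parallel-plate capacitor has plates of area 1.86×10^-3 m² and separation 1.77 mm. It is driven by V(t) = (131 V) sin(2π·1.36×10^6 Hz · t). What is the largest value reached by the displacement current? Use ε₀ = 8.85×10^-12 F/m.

0.0104 A

C = ε₀A/d = (8.85×10^-12)(1.86×10^-3)/(1.77×10^-3) = 9.300×10^-12 F; ω = 2πf = 8.545×10^6 rad/s.
I_d = C dV/dt, so |I_d|_max = C V₀ ω = (9.300×10^-12)(131)(8.545×10^6) = 0.0104 A.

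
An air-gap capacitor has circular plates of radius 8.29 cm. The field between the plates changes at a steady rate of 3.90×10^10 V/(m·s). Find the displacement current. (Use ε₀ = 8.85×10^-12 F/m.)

7.45×10^-3 A

The displacement current is ε₀ times dΦ_E/dt = ε₀ A dE/dt = (8.85×10^-12)(0.02159)(3.90×10^10) = 7.45×10^-3 A.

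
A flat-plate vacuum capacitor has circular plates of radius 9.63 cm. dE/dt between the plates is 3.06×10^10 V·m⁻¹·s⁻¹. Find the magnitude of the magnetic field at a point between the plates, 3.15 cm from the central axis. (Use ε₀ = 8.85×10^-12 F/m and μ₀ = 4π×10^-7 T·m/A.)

Total displacement current: I_d = ε₀(πR²)(dE/dt) = (8.85×10^-12)(0.02913)(3.06×10^10) = 7.889×10^-3 A.
∮B·dl = μ₀ I_d,enc with I_d,enc = I_d r²/R² = 8.441×10^-4 A; so B = μ₀ I_d,enc/(2πr) = 5.36×10^-9 T.

5.36×10^-9 T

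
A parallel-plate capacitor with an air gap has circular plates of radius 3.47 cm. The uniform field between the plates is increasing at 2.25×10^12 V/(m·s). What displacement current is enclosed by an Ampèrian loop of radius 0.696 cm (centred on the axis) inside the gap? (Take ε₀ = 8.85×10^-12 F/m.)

I_d = ε₀ dΦ_E/dt = ε₀ πR² (dE/dt) = (8.85×10^-12)(3.783×10^-3)(2.25×10^12) = 0.07533 A through the full plate area.
Through an area πr² the displacement current is I_d·(πr²/πR²) = I_d (r/R)² = 3.03×10^-3 A.

3.03×10^-3 A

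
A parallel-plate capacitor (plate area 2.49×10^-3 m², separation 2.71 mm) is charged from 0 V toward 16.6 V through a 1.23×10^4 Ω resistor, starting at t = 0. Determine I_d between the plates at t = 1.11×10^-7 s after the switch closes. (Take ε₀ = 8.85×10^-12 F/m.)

4.45×10^-4 A

C = ε₀A/d = (8.85×10^-12)(2.49×10^-3)/(2.71×10^-3) = 8.132×10^-12 F, so τ = RC = 1.000×10^-7 s.
The conduction current is I(t) = (V₀/R) e^(−t/τ), and the displacement current between the plates equals it.
t/τ = 1.110; I_d = (16.6/1.23×10^4) · e^(−1.110) = (1.350×10^-3)(0.3296) = 4.45×10^-4 A.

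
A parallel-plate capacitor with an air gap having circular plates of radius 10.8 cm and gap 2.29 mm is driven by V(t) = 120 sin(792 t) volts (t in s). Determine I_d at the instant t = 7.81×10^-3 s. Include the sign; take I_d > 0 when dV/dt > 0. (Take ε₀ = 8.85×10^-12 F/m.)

1.34×10^-5 A

dV/dt = (120)(792)·cos(6.18552) = 9.459×10^4 V/s.
I_d = C dV/dt with C = ε₀A/d = (8.85×10^-12)(0.03664)/(2.29×10^-3) = 1.416×10^-10 F, so I_d = (1.416×10^-10)(9.459×10^4) = 1.34×10^-5 A.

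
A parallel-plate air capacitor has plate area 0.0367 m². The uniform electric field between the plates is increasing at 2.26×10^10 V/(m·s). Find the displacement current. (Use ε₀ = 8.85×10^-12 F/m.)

7.34×10^-3 A

I_d = ε₀ A (dE/dt) = (8.85×10^-12)(0.0367 m²)(2.26×10^10) = 7.34×10^-3 A.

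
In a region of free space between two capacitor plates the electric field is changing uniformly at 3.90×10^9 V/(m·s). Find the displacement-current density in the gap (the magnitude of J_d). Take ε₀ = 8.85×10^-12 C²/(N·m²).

The displacement-current density is ε₀ ∂E/∂t = (8.85×10^-12)(3.90×10^9) = 0.0345 A/m².

0.0345 A/m²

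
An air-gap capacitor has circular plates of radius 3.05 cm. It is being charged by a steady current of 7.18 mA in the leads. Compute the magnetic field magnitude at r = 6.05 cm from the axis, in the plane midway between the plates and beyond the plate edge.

2.37×10^-8 T

Between the plates the displacement current equals the wire current: I_d = 7.18 mA = 7.18×10^-3 A.
For r ≥ R the full I_d is enclosed: B = μ₀ I_d/(2πr) = (4π×10^-7)(7.18×10^-3)/(2π·0.0605) = 2.37×10^-8 T.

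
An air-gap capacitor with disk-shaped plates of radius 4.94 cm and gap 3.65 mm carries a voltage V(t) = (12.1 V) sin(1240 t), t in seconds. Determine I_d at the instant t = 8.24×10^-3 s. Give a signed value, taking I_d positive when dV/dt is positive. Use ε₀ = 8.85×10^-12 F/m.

dE/dt = (V₀ω/d)·cos(ωt) with ωt = 10.2176 rad: (12.1)(1240)(-0.7018)/(3.65×10^-3) = -2.885×10^6 V/(m·s).
I_d = ε₀ A dE/dt = (8.85×10^-12)(7.667×10^-3)(-2.885×10^6) = -1.96×10^-7 A.

-1.96×10^-7 A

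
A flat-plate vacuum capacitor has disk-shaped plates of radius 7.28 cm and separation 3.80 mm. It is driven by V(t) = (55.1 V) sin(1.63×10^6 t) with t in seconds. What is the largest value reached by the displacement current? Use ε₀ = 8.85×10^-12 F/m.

(dE/dt)_max = V₀ω/d = 2.364×10^10 V/(m·s); ω = 1.63×10^6 rad/s.
I_d,max = ε₀ A (dE/dt)_max = (8.85×10^-12)(0.01665)(2.364×10^10) = 3.48×10^-3 A.

3.48×10^-3 A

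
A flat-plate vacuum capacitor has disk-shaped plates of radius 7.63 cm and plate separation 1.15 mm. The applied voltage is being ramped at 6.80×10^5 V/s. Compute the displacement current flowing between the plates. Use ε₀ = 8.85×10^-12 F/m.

C = ε₀A/d = (8.85×10^-12)(0.01829)/(1.15×10^-3) = 1.408×10^-10 F.
I_d = C dV/dt = (1.408×10^-10)(6.80×10^5) = 9.57×10^-5 A.

9.57×10^-5 A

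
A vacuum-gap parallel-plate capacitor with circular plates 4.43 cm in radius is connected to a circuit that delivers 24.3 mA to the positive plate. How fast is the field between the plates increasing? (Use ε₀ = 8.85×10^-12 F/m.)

Charge continuity gives I_d = I = 0.0243 A between the plates.
Since I_d = ε₀ A dE/dt, dE/dt = I_d/(ε₀A) = (0.0243)/((8.85×10^-12)(6.165×10^-3)) = 4.45×10^11 V/(m·s).

4.45×10^11 V/(m·s)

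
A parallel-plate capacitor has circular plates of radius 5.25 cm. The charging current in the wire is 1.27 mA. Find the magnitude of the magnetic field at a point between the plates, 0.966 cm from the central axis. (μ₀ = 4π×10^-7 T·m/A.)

No conduction current crosses the gap, so I_d there equals the 1.27×10^-3 A in the leads.
An Ampèrian loop of radius r encloses a fraction (r/R)² of I_d. Then B·2πr = μ₀ I_d (r/R)², giving B = μ₀ I_d r/(2πR²) = 8.90×10^-10 T.

8.90×10^-10 T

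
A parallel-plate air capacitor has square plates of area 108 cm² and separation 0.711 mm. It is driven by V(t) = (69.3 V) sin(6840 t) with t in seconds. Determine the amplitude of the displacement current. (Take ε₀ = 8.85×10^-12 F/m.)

6.37×10^-5 A

(dE/dt)_max = V₀ω/d = 6.667×10^8 V/(m·s); ω = 6840 rad/s.
I_d,max = ε₀ A (dE/dt)_max = (8.85×10^-12)(0.0108)(6.667×10^8) = 6.37×10^-5 A.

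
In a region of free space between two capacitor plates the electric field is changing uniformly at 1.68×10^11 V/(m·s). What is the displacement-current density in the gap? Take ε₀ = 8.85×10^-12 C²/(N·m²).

1.49 A/m²

J_d = ε₀ ∂E/∂t, so J_d = 1.49 A/m².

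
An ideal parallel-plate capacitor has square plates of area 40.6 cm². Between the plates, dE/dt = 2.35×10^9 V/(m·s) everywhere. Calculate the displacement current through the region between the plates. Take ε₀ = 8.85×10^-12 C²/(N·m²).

The displacement current is ε₀ times dΦ_E/dt = ε₀ A dE/dt = (8.85×10^-12)(4.06×10^-3)(2.35×10^9) = 8.44×10^-5 A.

8.44×10^-5 A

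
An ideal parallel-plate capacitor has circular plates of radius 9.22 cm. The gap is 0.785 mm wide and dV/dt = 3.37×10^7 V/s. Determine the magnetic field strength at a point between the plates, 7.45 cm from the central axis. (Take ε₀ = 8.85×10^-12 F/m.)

1.78×10^-8 T

With E = V/d, dE/dt = 4.293×10^10 V/(m·s) and πR² = 0.02671 m², giving I_d = ε₀ πR² dE/dt = 0.01015 A.
For r < R the Ampère–Maxwell law gives B(2πr) = μ₀ I_d (r²/R²), so B = μ₀ I_d r/(2πR²) = (4π×10^-7)(0.01015)(0.0745)/(2π·0.0922²) = 1.78×10^-8 T.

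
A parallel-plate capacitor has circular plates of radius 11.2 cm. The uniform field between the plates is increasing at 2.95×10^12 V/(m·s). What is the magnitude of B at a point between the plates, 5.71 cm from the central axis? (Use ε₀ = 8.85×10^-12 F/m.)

9.37×10^-7 T

I_d = ε₀ dΦ_E/dt = ε₀ πR² (dE/dt) = (8.85×10^-12)(0.03941)(2.95×10^12) = 1.029 A through the full plate area.
∮B·dl = μ₀ I_d,enc with I_d,enc = I_d r²/R² = 0.2675 A; so B = μ₀ I_d,enc/(2πr) = 9.37×10^-7 T.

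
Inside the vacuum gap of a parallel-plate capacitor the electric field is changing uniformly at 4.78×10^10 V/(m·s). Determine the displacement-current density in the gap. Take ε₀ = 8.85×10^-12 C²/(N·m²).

0.423 A/m²

J_d = ε₀ ∂E/∂t, so J_d = 0.423 A/m².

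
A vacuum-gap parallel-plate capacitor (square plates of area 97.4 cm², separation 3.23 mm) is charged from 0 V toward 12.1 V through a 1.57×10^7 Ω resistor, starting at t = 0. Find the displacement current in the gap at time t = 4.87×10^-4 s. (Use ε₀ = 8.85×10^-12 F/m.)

C = ε₀A/d = (8.85×10^-12)(9.74×10^-3)/(3.23×10^-3) = 2.669×10^-11 F and τ = RC = 4.190×10^-4 s. I_d in the gap equals the RC charging current.
I_d(t) = (V₀/R) e^(−t/τ) = 7.707×10^-7 · e^(−1.162) = 2.41×10^-7 A.

2.41×10^-7 A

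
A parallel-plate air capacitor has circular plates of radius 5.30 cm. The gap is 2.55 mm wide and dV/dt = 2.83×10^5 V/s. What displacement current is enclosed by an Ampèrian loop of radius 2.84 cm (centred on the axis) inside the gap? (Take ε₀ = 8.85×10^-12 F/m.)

With E = V/d, dE/dt = 1.110×10^8 V/(m·s) and πR² = 8.825×10^-3 m², giving I_d = ε₀ πR² dE/dt = 8.669×10^-6 A.
The field is uniform, so I_d,enc = I_d (r/R)² = (8.669×10^-6)(2.84/5.30)² = 2.49×10^-6 A.

2.49×10^-6 A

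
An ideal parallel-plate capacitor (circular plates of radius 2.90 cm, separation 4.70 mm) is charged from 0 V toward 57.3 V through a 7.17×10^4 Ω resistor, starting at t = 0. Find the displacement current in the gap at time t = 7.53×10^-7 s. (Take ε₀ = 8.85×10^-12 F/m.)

With C = ε₀A/d = (8.85×10^-12)(2.642×10^-3)/(4.70×10^-3) = 4.975×10^-12 F, the time constant is τ = RC = 3.567×10^-7 s, so t/τ = 2.111 and e^(−t/τ) = 0.1211.
I_d = I_cond = (V₀/R) e^(−t/τ) = (7.992×10^-4)(0.1211) = 9.68×10^-5 A.

9.68×10^-5 A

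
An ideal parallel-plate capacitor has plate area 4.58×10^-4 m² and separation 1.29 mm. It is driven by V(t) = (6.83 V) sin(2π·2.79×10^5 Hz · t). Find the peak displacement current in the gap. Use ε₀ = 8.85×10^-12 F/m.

C = ε₀A/d = (8.85×10^-12)(4.58×10^-4)/(1.29×10^-3) = 3.142×10^-12 F; ω = 2πf = 1.753×10^6 rad/s.
I_d = C dV/dt, so |I_d|_max = C V₀ ω = (3.142×10^-12)(6.83)(1.753×10^6) = 3.76×10^-5 A.

3.76×10^-5 A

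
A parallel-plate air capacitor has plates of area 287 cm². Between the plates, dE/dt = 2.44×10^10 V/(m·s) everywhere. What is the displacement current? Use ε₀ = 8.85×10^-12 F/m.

The displacement current is ε₀ times dΦ_E/dt = ε₀ A dE/dt = (8.85×10^-12)(0.0287)(2.44×10^10) = 6.20×10^-3 A.

6.20×10^-3 A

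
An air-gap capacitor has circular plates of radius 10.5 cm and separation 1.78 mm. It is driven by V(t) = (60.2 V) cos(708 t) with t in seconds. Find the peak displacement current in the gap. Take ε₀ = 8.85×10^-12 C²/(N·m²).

(dE/dt)_max = V₀ω/d = 2.394×10^7 V/(m·s); ω = 708 rad/s.
I_d,max = ε₀ A (dE/dt)_max = (8.85×10^-12)(0.03464)(2.394×10^7) = 7.34×10^-6 A.

7.34×10^-6 A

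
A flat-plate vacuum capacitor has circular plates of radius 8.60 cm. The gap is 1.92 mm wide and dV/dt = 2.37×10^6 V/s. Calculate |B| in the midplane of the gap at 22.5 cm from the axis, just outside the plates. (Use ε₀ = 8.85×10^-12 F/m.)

I_d = C dV/dt with C = ε₀πR²/d = 1.071×10^-10 F, so I_d = (1.071×10^-10)(2.37×10^6) = 2.538×10^-4 A.
Outside the plates the loop encloses all of I_d, so B·2πr = μ₀ I_d and B = 2.26×10^-10 T.

2.26×10^-10 T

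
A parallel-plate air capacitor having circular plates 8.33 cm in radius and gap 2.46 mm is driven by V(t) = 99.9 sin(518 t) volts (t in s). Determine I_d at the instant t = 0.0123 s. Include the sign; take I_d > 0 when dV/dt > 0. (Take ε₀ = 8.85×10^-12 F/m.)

C = ε₀A/d = (8.85×10^-12)(0.02180)/(2.46×10^-3) = 7.843×10^-11 F. dV/dt = V₀ω·cos(ωt); at ωt = 6.3714 rad this factor is 0.9961.
I_d = C dV/dt = (7.843×10^-11)(99.9)(518)(0.9961) = 4.04×10^-6 A.

4.04×10^-6 A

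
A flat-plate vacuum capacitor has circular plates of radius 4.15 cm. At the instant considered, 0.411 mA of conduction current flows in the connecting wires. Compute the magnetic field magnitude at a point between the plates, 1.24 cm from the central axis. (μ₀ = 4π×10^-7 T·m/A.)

Between the plates the displacement current equals the wire current: I_d = 0.411 mA = 4.11×10^-4 A.
For r < R the Ampère–Maxwell law gives B(2πr) = μ₀ I_d (r²/R²), so B = μ₀ I_d r/(2πR²) = (4π×10^-7)(4.11×10^-4)(0.0124)/(2π·0.0415²) = 5.92×10^-10 T.

5.92×10^-10 T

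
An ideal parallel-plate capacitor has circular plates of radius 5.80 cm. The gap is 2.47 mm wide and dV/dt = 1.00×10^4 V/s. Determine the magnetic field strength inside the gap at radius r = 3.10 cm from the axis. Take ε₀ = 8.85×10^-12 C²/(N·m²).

6.98×10^-13 T

With E = V/d, dE/dt = 4.049×10^6 V/(m·s) and πR² = 0.01057 m², giving I_d = ε₀ πR² dE/dt = 3.788×10^-7 A.
∮B·dl = μ₀ I_d,enc with I_d,enc = I_d r²/R² = 1.082×10^-7 A; so B = μ₀ I_d,enc/(2πr) = 6.98×10^-13 T.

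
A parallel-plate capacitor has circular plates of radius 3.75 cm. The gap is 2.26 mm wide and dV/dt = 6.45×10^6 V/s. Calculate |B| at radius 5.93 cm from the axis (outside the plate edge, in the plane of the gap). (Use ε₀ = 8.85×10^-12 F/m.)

3.76×10^-10 T

dE/dt = (dV/dt)/d = 2.854×10^9 V/(m·s); I_d = ε₀(πR²)(dE/dt) = (8.85×10^-12)(4.418×10^-3)(2.854×10^9) = 1.116×10^-4 A.
Outside the plates the loop encloses all of I_d, so B·2πr = μ₀ I_d and B = 3.76×10^-10 T.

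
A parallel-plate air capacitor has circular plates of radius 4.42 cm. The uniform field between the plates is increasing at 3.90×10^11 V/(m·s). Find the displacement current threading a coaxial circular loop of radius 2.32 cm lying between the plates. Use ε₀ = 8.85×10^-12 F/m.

Through the whole plate area (πR² = 6.138×10^-3 m²), I_d = ε₀ πR² dE/dt = 0.02119 A.
The field is uniform, so I_d,enc = I_d (r/R)² = (0.02119)(2.32/4.42)² = 5.84×10^-3 A.

5.84×10^-3 A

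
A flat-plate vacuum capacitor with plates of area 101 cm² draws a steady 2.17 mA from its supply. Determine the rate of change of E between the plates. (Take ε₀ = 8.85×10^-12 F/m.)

2.43×10^10 V/(m·s)

By continuity, I_d in the gap equals the 2.17 mA flowing in the wire.
Then dE/dt = I_d/(ε₀A) = 2.43×10^10 V/(m·s).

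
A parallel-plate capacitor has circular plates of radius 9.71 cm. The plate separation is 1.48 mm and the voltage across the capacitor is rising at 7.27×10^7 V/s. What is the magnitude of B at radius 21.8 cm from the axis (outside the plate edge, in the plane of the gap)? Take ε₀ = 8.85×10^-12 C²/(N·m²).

1.18×10^-8 T

dE/dt = (dV/dt)/d = 4.912×10^10 V/(m·s); I_d = ε₀(πR²)(dE/dt) = (8.85×10^-12)(0.02962)(4.912×10^10) = 0.01288 A.
Outside the plates the loop encloses all of I_d, so B·2πr = μ₀ I_d and B = 1.18×10^-8 T.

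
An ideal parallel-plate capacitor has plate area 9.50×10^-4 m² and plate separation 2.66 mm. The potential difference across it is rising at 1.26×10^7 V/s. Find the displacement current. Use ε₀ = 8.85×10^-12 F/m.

3.98×10^-5 A

E = V/d so dE/dt = (dV/dt)/d = 4.737×10^9 V/(m·s), and I_d = ε₀ A dE/dt = (8.85×10^-12)(9.50×10^-4)(4.737×10^9) = 3.98×10^-5 A.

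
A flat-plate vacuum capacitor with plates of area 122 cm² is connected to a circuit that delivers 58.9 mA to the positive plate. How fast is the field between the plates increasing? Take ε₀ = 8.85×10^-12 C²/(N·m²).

5.46×10^11 V/(m·s)

The displacement current between the plates equals the conduction current, I_d = 58.9 mA.
Then dE/dt = I_d/(ε₀A) = 5.46×10^11 V/(m·s).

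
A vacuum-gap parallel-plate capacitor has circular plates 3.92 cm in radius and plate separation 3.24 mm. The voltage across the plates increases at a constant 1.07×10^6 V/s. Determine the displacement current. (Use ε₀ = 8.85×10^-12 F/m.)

1.41×10^-5 A

E = V/d so dE/dt = (dV/dt)/d = 3.302×10^8 V/(m·s), and I_d = ε₀ A dE/dt = (8.85×10^-12)(4.827×10^-3)(3.302×10^8) = 1.41×10^-5 A.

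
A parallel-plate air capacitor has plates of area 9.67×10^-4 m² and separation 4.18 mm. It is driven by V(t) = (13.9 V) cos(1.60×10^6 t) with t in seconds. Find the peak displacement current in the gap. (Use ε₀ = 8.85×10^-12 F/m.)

The displacement current equals the conduction current C dV/dt, which peaks at C V₀ ω.
With C = ε₀A/d = (8.85×10^-12)(9.67×10^-4)/(4.18×10^-3) = 2.047×10^-12 F and ω = 1.60×10^6 rad/s, I_d,max = (2.047×10^-12)(13.9)(1.60×10^6) = 4.55×10^-5 A.

4.55×10^-5 A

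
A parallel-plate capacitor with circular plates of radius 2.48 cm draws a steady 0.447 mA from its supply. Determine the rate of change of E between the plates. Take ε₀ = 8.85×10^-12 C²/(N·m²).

By continuity, I_d in the gap equals the 0.447 mA flowing in the wire.
Then dE/dt = I_d/(ε₀A) = 2.61×10^10 V/(m·s).

2.61×10^10 V/(m·s)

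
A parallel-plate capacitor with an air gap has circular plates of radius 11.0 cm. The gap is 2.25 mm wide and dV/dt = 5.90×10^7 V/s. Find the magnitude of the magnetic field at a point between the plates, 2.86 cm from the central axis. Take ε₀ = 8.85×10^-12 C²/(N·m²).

I_d = C dV/dt with C = ε₀πR²/d = 1.495×10^-10 F, so I_d = (1.495×10^-10)(5.90×10^7) = 8.821×10^-3 A.
An Ampèrian loop of radius r encloses a fraction (r/R)² of I_d. Then B·2πr = μ₀ I_d (r/R)², giving B = μ₀ I_d r/(2πR²) = 4.17×10^-9 T.

4.17×10^-9 T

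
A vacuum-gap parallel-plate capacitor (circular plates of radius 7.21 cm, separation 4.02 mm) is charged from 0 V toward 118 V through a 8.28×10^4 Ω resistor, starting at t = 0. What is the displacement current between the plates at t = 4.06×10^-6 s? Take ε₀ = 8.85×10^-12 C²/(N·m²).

C = ε₀A/d = (8.85×10^-12)(0.01633)/(4.02×10^-3) = 3.595×10^-11 F and τ = RC = 2.977×10^-6 s. I_d in the gap equals the RC charging current.
I_d(t) = (V₀/R) e^(−t/τ) = 1.425×10^-3 · e^(−1.364) = 3.64×10^-4 A.

3.64×10^-4 A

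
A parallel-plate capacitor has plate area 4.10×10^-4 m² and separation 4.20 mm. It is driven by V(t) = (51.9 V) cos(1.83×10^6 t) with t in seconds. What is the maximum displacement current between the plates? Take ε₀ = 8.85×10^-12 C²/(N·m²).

8.21×10^-5 A

The displacement current equals the conduction current C dV/dt, which peaks at C V₀ ω.
With C = ε₀A/d = (8.85×10^-12)(4.10×10^-4)/(4.20×10^-3) = 8.639×10^-13 F and ω = 1.83×10^6 rad/s, I_d,max = (8.639×10^-13)(51.9)(1.83×10^6) = 8.21×10^-5 A.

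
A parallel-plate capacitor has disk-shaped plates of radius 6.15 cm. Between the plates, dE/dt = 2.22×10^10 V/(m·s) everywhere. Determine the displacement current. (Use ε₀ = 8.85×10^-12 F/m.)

With a uniform field, Φ_E = EA, so I_d = ε₀ A dE/dt = 2.33×10^-3 A.

2.33×10^-3 A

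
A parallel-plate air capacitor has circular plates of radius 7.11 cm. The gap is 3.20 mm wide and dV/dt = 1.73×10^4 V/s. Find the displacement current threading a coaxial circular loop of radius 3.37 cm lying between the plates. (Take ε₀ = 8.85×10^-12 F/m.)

dE/dt = (dV/dt)/d = 5.406×10^6 V/(m·s); I_d = ε₀(πR²)(dE/dt) = (8.85×10^-12)(0.01588)(5.406×10^6) = 7.597×10^-7 A.
The field is uniform, so I_d,enc = I_d (r/R)² = (7.597×10^-7)(3.37/7.11)² = 1.71×10^-7 A.

1.71×10^-7 A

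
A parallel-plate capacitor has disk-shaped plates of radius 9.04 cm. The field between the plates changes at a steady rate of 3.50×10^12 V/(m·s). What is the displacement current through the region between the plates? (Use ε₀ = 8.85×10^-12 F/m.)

0.795 A

The displacement current is ε₀ times dΦ_E/dt = ε₀ A dE/dt = (8.85×10^-12)(0.02567)(3.50×10^12) = 0.795 A.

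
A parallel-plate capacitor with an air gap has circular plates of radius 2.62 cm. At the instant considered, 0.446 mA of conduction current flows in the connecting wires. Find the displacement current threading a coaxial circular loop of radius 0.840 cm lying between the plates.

4.58×10^-5 A

By continuity the displacement current in the gap matches the conduction current: I_d = 4.46×10^-4 A.
The field is uniform, so I_d,enc = I_d (r/R)² = (4.46×10^-4)(0.840/2.62)² = 4.58×10^-5 A.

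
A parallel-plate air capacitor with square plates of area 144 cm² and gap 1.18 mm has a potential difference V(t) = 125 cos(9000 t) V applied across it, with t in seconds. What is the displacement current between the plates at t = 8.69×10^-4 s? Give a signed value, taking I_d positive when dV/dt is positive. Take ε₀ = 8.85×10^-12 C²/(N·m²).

C = ε₀A/d = (8.85×10^-12)(0.0144)/(1.18×10^-3) = 1.080×10^-10 F. dV/dt = V₀ω·−sin(ωt); at ωt = 7.821 rad this factor is -0.9995.
I_d = C dV/dt = (1.080×10^-10)(125)(9000)(-0.9995) = -1.21×10^-4 A.

-1.21×10^-4 A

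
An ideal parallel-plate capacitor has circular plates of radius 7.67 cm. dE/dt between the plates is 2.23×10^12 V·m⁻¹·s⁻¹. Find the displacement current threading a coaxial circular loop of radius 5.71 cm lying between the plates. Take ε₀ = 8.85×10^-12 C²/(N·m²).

Through the whole plate area (πR² = 0.01848 m²), I_d = ε₀ πR² dE/dt = 0.3647 A.
The field is uniform, so I_d,enc = I_d (r/R)² = (0.3647)(5.71/7.67)² = 0.202 A.

0.202 A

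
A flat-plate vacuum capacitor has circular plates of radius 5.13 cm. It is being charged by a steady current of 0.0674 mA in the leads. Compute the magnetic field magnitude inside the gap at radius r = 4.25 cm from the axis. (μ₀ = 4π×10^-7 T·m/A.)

2.18×10^-10 T

By continuity the displacement current in the gap matches the conduction current: I_d = 6.74×10^-5 A.
For r < R the Ampère–Maxwell law gives B(2πr) = μ₀ I_d (r²/R²), so B = μ₀ I_d r/(2πR²) = (4π×10^-7)(6.74×10^-5)(0.0425)/(2π·0.0513²) = 2.18×10^-10 T.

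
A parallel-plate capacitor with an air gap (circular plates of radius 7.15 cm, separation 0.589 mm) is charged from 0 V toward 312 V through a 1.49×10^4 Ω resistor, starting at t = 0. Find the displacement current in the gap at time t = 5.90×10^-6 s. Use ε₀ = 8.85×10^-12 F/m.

4.06×10^-3 A

C = ε₀A/d = (8.85×10^-12)(0.01606)/(5.89×10^-4) = 2.413×10^-10 F, so τ = RC = 3.595×10^-6 s.
The conduction current is I(t) = (V₀/R) e^(−t/τ), and the displacement current between the plates equals it.
t/τ = 1.641; I_d = (312/1.49×10^4) · e^(−1.641) = (0.02094)(0.1938) = 4.06×10^-3 A.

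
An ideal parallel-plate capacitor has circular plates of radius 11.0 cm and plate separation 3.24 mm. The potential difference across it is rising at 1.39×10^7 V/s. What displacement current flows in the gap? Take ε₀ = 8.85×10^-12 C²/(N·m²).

1.44×10^-3 A

E = V/d so dE/dt = (dV/dt)/d = 4.290×10^9 V/(m·s), and I_d = ε₀ A dE/dt = (8.85×10^-12)(0.03801)(4.290×10^9) = 1.44×10^-3 A.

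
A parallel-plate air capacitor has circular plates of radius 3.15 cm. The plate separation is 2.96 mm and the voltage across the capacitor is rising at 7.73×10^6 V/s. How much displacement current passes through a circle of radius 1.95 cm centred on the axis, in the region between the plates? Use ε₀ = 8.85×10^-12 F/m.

2.76×10^-5 A

I_d = C dV/dt with C = ε₀πR²/d = 9.319×10^-12 F, so I_d = (9.319×10^-12)(7.73×10^6) = 7.204×10^-5 A.
The field is uniform, so I_d,enc = I_d (r/R)² = (7.204×10^-5)(1.95/3.15)² = 2.76×10^-5 A.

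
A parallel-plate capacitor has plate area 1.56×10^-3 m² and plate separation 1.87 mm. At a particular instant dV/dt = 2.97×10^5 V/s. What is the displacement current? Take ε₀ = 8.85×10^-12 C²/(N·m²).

The displacement current equals the charging current C dV/dt. With C = ε₀A/d = (8.85×10^-12)(1.56×10^-3)/(1.87×10^-3) = 7.383×10^-12 F, I_d = (7.383×10^-12)(2.97×10^5) = 2.19×10^-6 A.

2.19×10^-6 A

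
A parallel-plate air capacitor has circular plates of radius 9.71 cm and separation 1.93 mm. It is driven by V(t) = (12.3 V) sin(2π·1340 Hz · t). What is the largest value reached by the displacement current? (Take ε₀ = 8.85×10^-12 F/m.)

(dE/dt)_max = V₀ω/d = 5.365×10^7 V/(m·s); ω = 2πf = 8419 rad/s.
I_d,max = ε₀ A (dE/dt)_max = (8.85×10^-12)(0.02962)(5.365×10^7) = 1.41×10^-5 A.

1.41×10^-5 A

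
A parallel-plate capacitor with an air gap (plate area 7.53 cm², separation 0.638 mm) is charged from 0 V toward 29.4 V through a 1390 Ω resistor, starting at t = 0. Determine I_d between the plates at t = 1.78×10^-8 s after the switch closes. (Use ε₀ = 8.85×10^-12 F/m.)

C = ε₀A/d = (8.85×10^-12)(7.53×10^-4)/(6.38×10^-4) = 1.045×10^-11 F, so τ = RC = 1.453×10^-8 s.
The conduction current is I(t) = (V₀/R) e^(−t/τ), and the displacement current between the plates equals it.
t/τ = 1.225; I_d = (29.4/1390) · e^(−1.225) = (0.02115)(0.2938) = 6.21×10^-3 A.

6.21×10^-3 A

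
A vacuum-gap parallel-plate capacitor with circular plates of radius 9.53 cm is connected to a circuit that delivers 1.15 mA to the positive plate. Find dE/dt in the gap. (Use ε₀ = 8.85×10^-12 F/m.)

Charge continuity gives I_d = I = 1.15×10^-3 A between the plates.
Since I_d = ε₀ A dE/dt, dE/dt = I_d/(ε₀A) = (1.15×10^-3)/((8.85×10^-12)(0.02853)) = 4.55×10^9 V/(m·s).

4.55×10^9 V/(m·s)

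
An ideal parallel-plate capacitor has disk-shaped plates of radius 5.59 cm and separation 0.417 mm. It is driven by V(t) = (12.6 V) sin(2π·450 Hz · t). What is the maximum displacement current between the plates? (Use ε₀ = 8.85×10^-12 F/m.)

C = ε₀A/d = (8.85×10^-12)(9.817×10^-3)/(4.17×10^-4) = 2.083×10^-10 F; ω = 2πf = 2827 rad/s.
I_d = C dV/dt, so |I_d|_max = C V₀ ω = (2.083×10^-10)(12.6)(2827) = 7.42×10^-6 A.

7.42×10^-6 A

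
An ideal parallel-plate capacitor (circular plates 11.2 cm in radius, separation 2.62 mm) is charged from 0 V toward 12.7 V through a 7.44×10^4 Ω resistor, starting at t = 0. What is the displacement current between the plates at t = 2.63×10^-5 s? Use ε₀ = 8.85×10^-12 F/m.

1.20×10^-5 A

C = ε₀A/d = (8.85×10^-12)(0.03941)/(2.62×10^-3) = 1.331×10^-10 F, so τ = RC = 9.903×10^-6 s.
The conduction current is I(t) = (V₀/R) e^(−t/τ), and the displacement current between the plates equals it.
t/τ = 2.656; I_d = (12.7/7.44×10^4) · e^(−2.656) = (1.707×10^-4)(0.07023) = 1.20×10^-5 A.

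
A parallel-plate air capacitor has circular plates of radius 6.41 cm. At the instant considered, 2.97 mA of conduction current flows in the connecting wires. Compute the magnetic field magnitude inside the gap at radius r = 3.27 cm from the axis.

4.73×10^-9 T

Between the plates the displacement current equals the wire current: I_d = 2.97 mA = 2.97×10^-3 A.
For r < R the Ampère–Maxwell law gives B(2πr) = μ₀ I_d (r²/R²), so B = μ₀ I_d r/(2πR²) = (4π×10^-7)(2.97×10^-3)(0.0327)/(2π·0.0641²) = 4.73×10^-9 T.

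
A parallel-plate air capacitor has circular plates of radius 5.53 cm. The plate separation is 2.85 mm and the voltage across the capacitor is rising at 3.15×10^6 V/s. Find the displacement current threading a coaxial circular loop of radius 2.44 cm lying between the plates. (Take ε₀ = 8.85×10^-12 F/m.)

With E = V/d, dE/dt = 1.105×10^9 V/(m·s) and πR² = 9.607×10^-3 m², giving I_d = ε₀ πR² dE/dt = 9.395×10^-5 A.
Through an area πr² the displacement current is I_d·(πr²/πR²) = I_d (r/R)² = 1.83×10^-5 A.

1.83×10^-5 A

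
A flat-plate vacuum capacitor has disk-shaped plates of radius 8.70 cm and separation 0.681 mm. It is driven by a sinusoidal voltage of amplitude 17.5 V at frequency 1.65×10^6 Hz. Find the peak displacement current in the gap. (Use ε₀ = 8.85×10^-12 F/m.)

0.0561 A

C = ε₀A/d = (8.85×10^-12)(0.02378)/(6.81×10^-4) = 3.090×10^-10 F; ω = 2πf = 1.037×10^7 rad/s.
I_d = C dV/dt, so |I_d|_max = C V₀ ω = (3.090×10^-10)(17.5)(1.037×10^7) = 0.0561 A.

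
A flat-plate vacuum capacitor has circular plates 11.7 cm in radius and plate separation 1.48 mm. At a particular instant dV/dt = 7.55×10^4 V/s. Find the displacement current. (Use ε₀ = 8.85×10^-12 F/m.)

1.94×10^-5 A

The displacement current equals the charging current C dV/dt. With C = ε₀A/d = (8.85×10^-12)(0.04301)/(1.48×10^-3) = 2.572×10^-10 F, I_d = (2.572×10^-10)(7.55×10^4) = 1.94×10^-5 A.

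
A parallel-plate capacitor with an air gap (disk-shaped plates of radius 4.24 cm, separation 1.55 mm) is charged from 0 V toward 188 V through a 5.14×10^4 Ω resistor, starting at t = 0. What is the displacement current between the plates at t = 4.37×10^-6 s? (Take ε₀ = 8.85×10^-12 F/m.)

C = ε₀A/d = (8.85×10^-12)(5.648×10^-3)/(1.55×10^-3) = 3.225×10^-11 F and τ = RC = 1.658×10^-6 s. I_d in the gap equals the RC charging current.
I_d(t) = (V₀/R) e^(−t/τ) = 3.658×10^-3 · e^(−2.636) = 2.62×10^-4 A.

2.62×10^-4 A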